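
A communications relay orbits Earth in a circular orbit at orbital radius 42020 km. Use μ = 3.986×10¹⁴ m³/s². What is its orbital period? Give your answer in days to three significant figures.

T ≈ 0.992 days

r = 42020 km = 4.202×10⁷ m.
Kepler's third law: T = 2π√(r³/μ) = 2π√((4.202×10⁷)³ / 3.986×10¹⁴).
r³/μ = 1.861×10⁸ s², so T = 2π × 1.364×10⁴ = 8.572×10⁴ s.
Converting: 8.572×10⁴ s ÷ 86400 = 0.9922 days.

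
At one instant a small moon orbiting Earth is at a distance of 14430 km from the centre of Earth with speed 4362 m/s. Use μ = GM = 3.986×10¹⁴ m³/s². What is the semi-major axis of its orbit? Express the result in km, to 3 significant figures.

r = 1.443×10⁷ m.
Vis-viva rearranged: 1/a = 2/r − v²/μ = 1.386×10⁻⁷ − 4.773×10⁻⁸ = 9.087×10⁻⁸ m⁻¹.
a = 1.101×10⁷ m = 11005 km.

a ≈ 11000 km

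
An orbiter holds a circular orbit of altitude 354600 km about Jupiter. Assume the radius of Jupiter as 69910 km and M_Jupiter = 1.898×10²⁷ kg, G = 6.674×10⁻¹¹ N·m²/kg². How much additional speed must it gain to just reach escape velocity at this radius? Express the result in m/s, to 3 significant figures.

Δv ≈ 7160 m/s

μ = GM = 6.674×10⁻¹¹ × 1.898×10²⁷ = 1.267×10¹⁷ m³/s².
r = 69910 + 354600 = 424510 km = 4.2451×10⁸ m.
Circular speed v_c = √(μ/r) = 17270 m/s.
Escape speed v_esc = √(2μ/r) = √2 × v_c = 24430 m/s.
Δv = v_esc − v_c = 7155 m/s.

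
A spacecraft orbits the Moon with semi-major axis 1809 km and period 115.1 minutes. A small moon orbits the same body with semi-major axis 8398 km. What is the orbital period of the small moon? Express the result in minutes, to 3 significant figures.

T₂ ≈ 1150 minutes

Kepler's third law: T² ∝ a³, so T₂ = T₁ (a₂/a₁)^(3/2).
a₂/a₁ = 4.642, (a₂/a₁)^(3/2) = 10.00.
T₂ = 115.1 × 10.00 = 1151 minutes.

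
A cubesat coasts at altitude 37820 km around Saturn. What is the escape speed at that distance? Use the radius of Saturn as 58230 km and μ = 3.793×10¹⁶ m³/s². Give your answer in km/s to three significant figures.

r = 58230 + 37820 = 96050 km = 9.6050×10⁷ m.
Escape speed v_esc = √(2μ/r) = √(2 × 3.793×10¹⁶ / 9.605×10⁷) = √(7.898×10⁸) = 28100 m/s.
= 28.10 km/s.

v_esc ≈ 28.1 km/s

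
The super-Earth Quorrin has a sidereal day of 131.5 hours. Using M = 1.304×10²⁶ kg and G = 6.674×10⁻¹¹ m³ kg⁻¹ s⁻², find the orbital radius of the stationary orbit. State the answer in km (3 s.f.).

r_sync ≈ 3.67×10⁵ km

μ = GM = 6.674×10⁻¹¹ × 1.304×10²⁶ = 8.703×10¹⁵ m³/s².
T = 131.5 hours = 4.734×10⁵ s.
A synchronous orbit has period T, so by Kepler's third law a = (μT²/4π²)^(1/3).
μT²/4π² = 8.703×10¹⁵ × (4.734×10⁵)² / 39.48 = 4.940×10²⁵ m³.
a = 3.669×10⁸ m = 3.6693×10⁵ km.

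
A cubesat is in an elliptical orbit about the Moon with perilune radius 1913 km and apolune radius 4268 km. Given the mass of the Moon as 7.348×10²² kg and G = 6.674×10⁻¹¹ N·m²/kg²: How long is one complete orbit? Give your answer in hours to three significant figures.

μ = GM = 6.674×10⁻¹¹ × 7.348×10²² = 4.904×10¹² m³/s².
Semi-major axis a = (r_p + r_a)/2 = (1913.0 + 4268.0)/2 = 3090.5 km = 3.090×10⁶ m.
By Kepler's third law T = 2π√(a³/μ) = 2π × 2.453×10³ = 1.542×10⁴ s.
= 4.282 hours.

T ≈ 4.28 hours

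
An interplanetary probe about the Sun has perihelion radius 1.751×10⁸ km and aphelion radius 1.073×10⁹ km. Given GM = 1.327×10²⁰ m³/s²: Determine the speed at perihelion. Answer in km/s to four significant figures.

v ≈ 36.10 km/s

Semi-major axis a = (r_p + r_a)/2 = 6.2405×10⁸ km = 6.240×10¹¹ m.
Vis-viva: v² = μ(2/r − 1/a) = 1.327×10²⁰ × (1.142×10⁻¹¹ − 1.602×10⁻¹²) = 1.303×10⁹ m²/s².
v = 36100 m/s = 36.10 km/s.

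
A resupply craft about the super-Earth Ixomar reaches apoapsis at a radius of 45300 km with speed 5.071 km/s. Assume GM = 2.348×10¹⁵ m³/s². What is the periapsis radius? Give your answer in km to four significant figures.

periapsis radius ≈ 14940 km

r_a = 4.530×10⁷ m.
Specific energy ε = v²/2 − μ/r = -3.897×10⁷ J/kg, so a = −μ/(2ε) = 3.012×10⁷ m.
The apsides satisfy r_p + r_a = 2a, so the periapsis radius is 2a − r_a = 1.494×10⁷ m = 14944 km.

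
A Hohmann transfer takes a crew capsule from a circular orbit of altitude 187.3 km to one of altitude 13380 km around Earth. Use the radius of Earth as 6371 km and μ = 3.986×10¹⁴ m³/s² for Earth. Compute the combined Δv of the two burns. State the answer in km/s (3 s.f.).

r₁ = 6371 + 187.3 = 6558.3 km = 6.5583×10⁶ m.
r₂ = 6371 + 13380 = 19751 km = 1.9751×10⁷ m.
Transfer ellipse a_t = (r₁ + r₂)/2 = 1.315×10⁷ m.
At r₁: circular v_c1 = √(μ/r₁) = 7796 m/s; transfer-perigee v_p = √[μ(2/r₁ − 1/a_t)] = 9553 m/s.
Δv₁ = v_p − v_c1 = 1757 m/s.
At r₂: circular v_c2 = √(μ/r₂) = 4492 m/s; transfer-apogee v_a = √[μ(2/r₂ − 1/a_t)] = 3172 m/s.
Δv₂ = v_c2 − v_a = 1320 m/s.
Total Δv = Δv₁ + Δv₂ = 3077 m/s = 3.077 km/s.

Δv_total ≈ 3.08 km/s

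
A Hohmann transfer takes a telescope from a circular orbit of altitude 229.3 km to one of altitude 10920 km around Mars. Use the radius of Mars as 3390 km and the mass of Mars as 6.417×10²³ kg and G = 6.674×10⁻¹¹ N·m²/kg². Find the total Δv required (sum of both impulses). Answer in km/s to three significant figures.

Δv_total ≈ 1.54 km/s

μ = GM = 6.674×10⁻¹¹ × 6.417×10²³ = 4.283×10¹³ m³/s².
r₁ = 3390 + 229.3 = 3619.3 km = 3.6193×10⁶ m.
r₂ = 3390 + 10920 = 14310 km = 1.4310×10⁷ m.
Transfer ellipse a_t = (r₁ + r₂)/2 = 8.965×10⁶ m.
At r₁: circular v_c1 = √(μ/r₁) = 3440 m/s; transfer-periapsis v_p = √[μ(2/r₁ − 1/a_t)] = 4346 m/s.
Δv₁ = v_p − v_c1 = 906.2 m/s.
At r₂: circular v_c2 = √(μ/r₂) = 1730 m/s; transfer-apoapsis v_a = √[μ(2/r₂ − 1/a_t)] = 1099 m/s.
Δv₂ = v_c2 − v_a = 630.8 m/s.
Total Δv = Δv₁ + Δv₂ = 1537 m/s = 1.537 km/s.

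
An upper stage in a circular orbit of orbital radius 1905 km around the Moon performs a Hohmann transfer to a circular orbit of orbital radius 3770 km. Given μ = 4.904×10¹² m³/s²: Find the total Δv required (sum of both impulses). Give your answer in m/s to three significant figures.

r₁ = 1905 km = 1.905×10⁶ m.
r₂ = 3770 km = 3.770×10⁶ m.
Transfer ellipse a_t = (r₁ + r₂)/2 = 2.838×10⁶ m.
At r₁: circular v_c1 = √(μ/r₁) = 1604 m/s; transfer-perilune v_p = √[μ(2/r₁ − 1/a_t)] = 1849 m/s.
Δv₁ = v_p − v_c1 = 244.9 m/s.
At r₂: circular v_c2 = √(μ/r₂) = 1141 m/s; transfer-apolune v_a = √[μ(2/r₂ − 1/a_t)] = 934.5 m/s.
Δv₂ = v_c2 − v_a = 206.0 m/s.
Total Δv = Δv₁ + Δv₂ = 451.0 m/s.

Δv_total ≈ 451 m/s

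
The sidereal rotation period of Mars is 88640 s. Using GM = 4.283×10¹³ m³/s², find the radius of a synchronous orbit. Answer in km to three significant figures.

A synchronous orbit has period T, so by Kepler's third law a = (μT²/4π²)^(1/3).
μT²/4π² = 4.283×10¹³ × (8.864×10⁴)² / 39.48 = 8.524×10²¹ m³.
a = 2.043×10⁷ m = 20428 km.

r_sync ≈ 20400 km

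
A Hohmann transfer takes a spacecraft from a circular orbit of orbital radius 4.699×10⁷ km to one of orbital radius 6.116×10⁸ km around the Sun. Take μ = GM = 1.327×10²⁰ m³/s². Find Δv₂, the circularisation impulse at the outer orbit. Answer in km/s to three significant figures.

Δv ≈ 9.17 km/s

r₁ = 4.699×10⁷ km = 4.699×10¹⁰ m.
r₂ = 6.116×10⁸ km = 6.116×10¹¹ m.
Transfer ellipse a_t = (r₁ + r₂)/2 = 3.293×10¹¹ m.
At r₁: circular v_c1 = √(μ/r₁) = 53140 m/s; transfer-perihelion v_p = √[μ(2/r₁ − 1/a_t)] = 72420 m/s.
At r₂: circular v_c2 = √(μ/r₂) = 14730 m/s; transfer-aphelion v_a = √[μ(2/r₂ − 1/a_t)] = 5564 m/s.
Δv₂ = v_c2 − v_a = 9166 m/s.
= 9.166 km/s.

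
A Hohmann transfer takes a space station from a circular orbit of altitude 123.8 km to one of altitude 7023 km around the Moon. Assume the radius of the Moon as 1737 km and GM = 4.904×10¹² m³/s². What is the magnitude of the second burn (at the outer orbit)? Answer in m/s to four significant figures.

Δv ≈ 305.3 m/s

r₁ = 1737 + 123.8 = 1860.8 km = 1.8608×10⁶ m.
r₂ = 1737 + 7023 = 8760.0 km = 8.7600×10⁶ m.
Transfer ellipse a_t = (r₁ + r₂)/2 = 5.310×10⁶ m.
At r₁: circular v_c1 = √(μ/r₁) = 1623 m/s; transfer-perilune v_p = √[μ(2/r₁ − 1/a_t)] = 2085 m/s.
At r₂: circular v_c2 = √(μ/r₂) = 748.2 m/s; transfer-apolune v_a = √[μ(2/r₂ − 1/a_t)] = 442.9 m/s.
Δv₂ = v_c2 − v_a = 305.3 m/s.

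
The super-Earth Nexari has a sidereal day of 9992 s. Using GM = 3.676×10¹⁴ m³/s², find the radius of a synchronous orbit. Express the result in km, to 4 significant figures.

A synchronous orbit has period T, so by Kepler's third law a = (μT²/4π²)^(1/3).
μT²/4π² = 3.676×10¹⁴ × (9.992×10³)² / 39.48 = 9.297×10²⁰ m³.
a = 9.760×10⁶ m = 9759.8 km.

r_sync ≈ 9760 km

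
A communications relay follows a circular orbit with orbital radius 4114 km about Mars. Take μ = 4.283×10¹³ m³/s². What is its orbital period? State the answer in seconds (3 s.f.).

r = 4114 km = 4.114×10⁶ m.
Kepler's third law: T = 2π√(r³/μ) = 2π√((4.114×10⁶)³ / 4.283×10¹³).
r³/μ = 1.626×10⁶ s², so T = 2π × 1.275×10³ = 8.011×10³ s.

T ≈ 8010 seconds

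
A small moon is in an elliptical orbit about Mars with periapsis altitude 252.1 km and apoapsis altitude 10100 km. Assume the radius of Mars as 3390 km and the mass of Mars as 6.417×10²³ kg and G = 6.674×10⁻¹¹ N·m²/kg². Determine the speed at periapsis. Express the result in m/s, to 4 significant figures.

v ≈ 4303 m/s

μ = GM = 6.674×10⁻¹¹ × 6.417×10²³ = 4.283×10¹³ m³/s².
r_p = 3390 + 252.1 = 3642.1 km = 3.6421×10⁶ m.
r_a = 3390 + 10100 = 13490 km = 1.3490×10⁷ m.
Semi-major axis a = (r_p + r_a)/2 = 8566.0 km = 8.566×10⁶ m.
Vis-viva: v² = μ(2/r − 1/a) = 4.283×10¹³ × (5.491×10⁻⁷ − 1.167×10⁻⁷) = 1.852×10⁷ m²/s².
v = 4303 m/s.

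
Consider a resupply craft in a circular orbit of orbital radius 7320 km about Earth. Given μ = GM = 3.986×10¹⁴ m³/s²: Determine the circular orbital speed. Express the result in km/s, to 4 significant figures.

v ≈ 7.379 km/s

r = 7320 km = 7.320×10⁶ m.
For a circular orbit v = √(μ/r) = √(3.986×10¹⁴ / 7.320×10⁶) = √(5.445×10⁷) = 7379 m/s.
That is 7.379 km/s.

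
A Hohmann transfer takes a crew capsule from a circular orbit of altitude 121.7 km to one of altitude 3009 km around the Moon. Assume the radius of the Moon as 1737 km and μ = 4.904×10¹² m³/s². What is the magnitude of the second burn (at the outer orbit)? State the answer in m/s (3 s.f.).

r₁ = 1737 + 121.7 = 1858.7 km = 1.8587×10⁶ m.
r₂ = 1737 + 3009 = 4746.0 km = 4.7460×10⁶ m.
Transfer ellipse a_t = (r₁ + r₂)/2 = 3.302×10⁶ m.
At r₁: circular v_c1 = √(μ/r₁) = 1624 m/s; transfer-perilune v_p = √[μ(2/r₁ − 1/a_t)] = 1947 m/s.
At r₂: circular v_c2 = √(μ/r₂) = 1017 m/s; transfer-apolune v_a = √[μ(2/r₂ − 1/a_t)] = 762.6 m/s.
Δv₂ = v_c2 − v_a = 253.9 m/s.

Δv ≈ 254 m/s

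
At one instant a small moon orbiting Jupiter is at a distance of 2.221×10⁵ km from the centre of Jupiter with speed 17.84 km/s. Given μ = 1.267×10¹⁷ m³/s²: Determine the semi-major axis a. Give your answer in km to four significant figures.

r = 2.221×10⁸ m.
Specific orbital energy ε = v²/2 − μ/r = (17840)²/2 − 1.267×10¹⁷/2.221×10⁸ = -4.113×10⁸ J/kg.
Since ε = −μ/(2a), a = −μ/(2ε) = 1.540×10⁸ m = 1.5401×10⁵ km.

a ≈ 1.540×10⁵ km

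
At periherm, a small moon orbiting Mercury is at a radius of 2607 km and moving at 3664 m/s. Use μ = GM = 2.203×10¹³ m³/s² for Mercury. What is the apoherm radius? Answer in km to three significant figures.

r_p = 2.607×10⁶ m.
Specific energy ε = v²/2 − μ/r = -1.738×10⁶ J/kg, so a = −μ/(2ε) = 6.338×10⁶ m.
The apsides satisfy r_p + r_a = 2a, so the apoherm radius is 2a − r_p = 1.007×10⁷ m = 10069 km.

apoherm radius ≈ 10100 km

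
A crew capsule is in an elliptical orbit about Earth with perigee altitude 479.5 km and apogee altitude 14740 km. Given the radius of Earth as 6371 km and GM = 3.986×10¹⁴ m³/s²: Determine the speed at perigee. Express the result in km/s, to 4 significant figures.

v ≈ 9.373 km/s

r_p = 6371 + 479.5 = 6850.5 km = 6.8505×10⁶ m.
r_a = 6371 + 14740 = 21111 km = 2.1111×10⁷ m.
Semi-major axis a = (r_p + r_a)/2 = 13981 km = 1.398×10⁷ m.
Vis-viva: v² = μ(2/r − 1/a) = 3.986×10¹⁴ × (2.919×10⁻⁷ − 7.153×10⁻⁸) = 8.786×10⁷ m²/s².
v = 9373 m/s = 9.373 km/s.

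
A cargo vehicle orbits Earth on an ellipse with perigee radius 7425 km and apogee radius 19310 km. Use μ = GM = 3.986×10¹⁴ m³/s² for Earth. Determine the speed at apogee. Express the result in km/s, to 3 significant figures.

v ≈ 3.39 km/s

Semi-major axis a = (r_p + r_a)/2 = 13368 km = 1.337×10⁷ m.
Vis-viva: v² = μ(2/r − 1/a) = 3.986×10¹⁴ × (1.036×10⁻⁷ − 7.481×10⁻⁸) = 1.147×10⁷ m²/s².
v = 3386 m/s = 3.386 km/s.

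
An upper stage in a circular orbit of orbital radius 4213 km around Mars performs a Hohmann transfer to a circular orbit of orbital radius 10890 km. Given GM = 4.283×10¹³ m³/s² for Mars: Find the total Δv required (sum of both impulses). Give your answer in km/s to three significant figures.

r₁ = 4213 km = 4.213×10⁶ m.
r₂ = 10890 km = 1.089×10⁷ m.
Transfer ellipse a_t = (r₁ + r₂)/2 = 7.552×10⁶ m.
At r₁: circular v_c1 = √(μ/r₁) = 3188 m/s; transfer-periapsis v_p = √[μ(2/r₁ − 1/a_t)] = 3829 m/s.
Δv₁ = v_p − v_c1 = 640.5 m/s.
At r₂: circular v_c2 = √(μ/r₂) = 1983 m/s; transfer-apoapsis v_a = √[μ(2/r₂ − 1/a_t)] = 1481 m/s.
Δv₂ = v_c2 − v_a = 501.9 m/s.
Total Δv = Δv₁ + Δv₂ = 1142 m/s = 1.142 km/s.

Δv_total ≈ 1.14 km/s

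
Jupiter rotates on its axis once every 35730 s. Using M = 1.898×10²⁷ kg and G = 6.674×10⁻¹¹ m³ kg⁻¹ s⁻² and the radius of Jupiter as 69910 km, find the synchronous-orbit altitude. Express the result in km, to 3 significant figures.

μ = GM = 6.674×10⁻¹¹ × 1.898×10²⁷ = 1.267×10¹⁷ m³/s².
A synchronous orbit has period T, so by Kepler's third law a = (μT²/4π²)^(1/3).
μT²/4π² = 1.267×10¹⁷ × (3.573×10⁴)² / 39.48 = 4.096×10²⁴ m³.
a = 1.600×10⁸ m = 1.6000×10⁵ km.
Altitude h = a − R = 1.6000×10⁵ − 69910 = 90094 km.

h_sync ≈ 90100 km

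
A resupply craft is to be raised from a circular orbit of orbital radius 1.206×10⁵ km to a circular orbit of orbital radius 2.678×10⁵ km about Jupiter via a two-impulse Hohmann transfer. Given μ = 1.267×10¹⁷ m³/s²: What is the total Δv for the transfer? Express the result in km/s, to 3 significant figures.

Δv_total ≈ 10.3 km/s

r₁ = 1.206×10⁵ km = 1.206×10⁸ m.
r₂ = 2.678×10⁵ km = 2.678×10⁸ m.
Transfer ellipse a_t = (r₁ + r₂)/2 = 1.942×10⁸ m.
At r₁: circular v_c1 = √(μ/r₁) = 32410 m/s; transfer-perijove v_p = √[μ(2/r₁ − 1/a_t)] = 38060 m/s.
Δv₁ = v_p − v_c1 = 5650 m/s.
At r₂: circular v_c2 = √(μ/r₂) = 21750 m/s; transfer-apojove v_a = √[μ(2/r₂ − 1/a_t)] = 17140 m/s.
Δv₂ = v_c2 − v_a = 4610 m/s.
Total Δv = Δv₁ + Δv₂ = 10260 m/s = 10.26 km/s.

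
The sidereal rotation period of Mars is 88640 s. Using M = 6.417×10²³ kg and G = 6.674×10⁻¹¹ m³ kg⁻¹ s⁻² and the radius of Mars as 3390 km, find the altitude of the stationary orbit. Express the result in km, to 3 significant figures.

h_sync ≈ 17000 km

μ = GM = 6.674×10⁻¹¹ × 6.417×10²³ = 4.283×10¹³ m³/s².
A synchronous orbit has period T, so by Kepler's third law a = (μT²/4π²)^(1/3).
μT²/4π² = 4.283×10¹³ × (8.864×10⁴)² / 39.48 = 8.524×10²¹ m³.
a = 2.043×10⁷ m = 20427 km.
Altitude h = a − R = 20427 − 3390 = 17037 km.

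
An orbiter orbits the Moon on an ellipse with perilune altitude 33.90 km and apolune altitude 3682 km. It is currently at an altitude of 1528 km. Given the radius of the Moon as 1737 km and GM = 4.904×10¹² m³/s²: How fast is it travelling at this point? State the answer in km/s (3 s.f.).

v ≈ 1.28 km/s

r_p = 1737 + 33.90 = 1770.9 km = 1.7709×10⁶ m.
r_a = 1737 + 3682 = 5419.0 km = 5.4190×10⁶ m.
r = 1737 + 1528 = 3265.0 km = 3.265×10⁶ m.
Semi-major axis a = (r_p + r_a)/2 = 3594.9 km = 3.595×10⁶ m.
Vis-viva: v² = μ(2/r − 1/a) = 4.904×10¹² × (6.126×10⁻⁷ − 2.782×10⁻⁷) = 1.640×10⁶ m²/s².
v = 1281 m/s = 1.281 km/s.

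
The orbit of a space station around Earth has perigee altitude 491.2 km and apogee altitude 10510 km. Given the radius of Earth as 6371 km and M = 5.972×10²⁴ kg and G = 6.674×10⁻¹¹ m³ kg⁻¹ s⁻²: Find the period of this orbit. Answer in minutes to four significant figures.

μ = GM = 6.674×10⁻¹¹ × 5.972×10²⁴ = 3.986×10¹⁴ m³/s².
r_p = 6371 + 491.2 = 6862.2 km = 6.8622×10⁶ m.
r_a = 6371 + 10510 = 16881 km = 1.6881×10⁷ m.
Semi-major axis a = (r_p + r_a)/2 = (6862.2 + 16881)/2 = 11872 km = 1.187×10⁷ m.
By Kepler's third law T = 2π√(a³/μ) = 2π × 2.049×10³ = 1.287×10⁴ s.
= 214.6 minutes.

T ≈ 214.6 minutes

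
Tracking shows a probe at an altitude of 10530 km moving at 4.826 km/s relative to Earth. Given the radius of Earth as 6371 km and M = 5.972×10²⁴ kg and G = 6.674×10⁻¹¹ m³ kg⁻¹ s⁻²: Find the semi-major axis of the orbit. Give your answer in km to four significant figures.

a ≈ 16690 km

μ = GM = 6.674×10⁻¹¹ × 5.972×10²⁴ = 3.986×10¹⁴ m³/s².
r = 6371 + 10530 = 16901 km = 1.690×10⁷ m.
Specific orbital energy ε = v²/2 − μ/r = (4826)²/2 − 3.986×10¹⁴/1.690×10⁷ = -1.194×10⁷ J/kg.
Since ε = −μ/(2a), a = −μ/(2ε) = 1.669×10⁷ m = 16694 km.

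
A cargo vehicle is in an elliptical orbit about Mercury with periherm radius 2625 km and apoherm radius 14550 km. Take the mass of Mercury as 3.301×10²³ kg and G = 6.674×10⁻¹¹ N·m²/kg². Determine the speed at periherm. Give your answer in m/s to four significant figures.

v ≈ 3771 m/s

μ = GM = 6.674×10⁻¹¹ × 3.301×10²³ = 2.203×10¹³ m³/s².
Semi-major axis a = (r_p + r_a)/2 = 8587.5 km = 8.588×10⁶ m.
Vis-viva: v² = μ(2/r − 1/a) = 2.203×10¹³ × (7.619×10⁻⁷ − 1.164×10⁻⁷) = 1.422×10⁷ m²/s².
v = 3771 m/s.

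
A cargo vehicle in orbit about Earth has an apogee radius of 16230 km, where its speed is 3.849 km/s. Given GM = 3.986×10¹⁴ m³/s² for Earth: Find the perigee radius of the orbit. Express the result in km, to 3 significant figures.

r_a = 1.623×10⁷ m.
Specific energy ε = v²/2 − μ/r = -1.715×10⁷ J/kg, so a = −μ/(2ε) = 1.162×10⁷ m.
The apsides satisfy r_p + r_a = 2a, so the perigee radius is 2a − r_a = 7.009×10⁶ m = 7009.2 km.

perigee radius ≈ 7010 km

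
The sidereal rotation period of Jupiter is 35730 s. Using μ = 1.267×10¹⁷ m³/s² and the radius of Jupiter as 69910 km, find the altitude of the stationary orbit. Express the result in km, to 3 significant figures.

A synchronous orbit has period T, so by Kepler's third law a = (μT²/4π²)^(1/3).
μT²/4π² = 1.267×10¹⁷ × (3.573×10⁴)² / 39.48 = 4.097×10²⁴ m³.
a = 1.600×10⁸ m = 1.6002×10⁵ km.
Altitude h = a − R = 1.6002×10⁵ − 69910 = 90105 km.

h_sync ≈ 90100 km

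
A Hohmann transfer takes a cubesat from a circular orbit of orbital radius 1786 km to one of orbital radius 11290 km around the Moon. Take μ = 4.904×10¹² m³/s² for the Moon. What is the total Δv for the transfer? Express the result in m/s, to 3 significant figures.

r₁ = 1786 km = 1.786×10⁶ m.
r₂ = 11290 km = 1.129×10⁷ m.
Transfer ellipse a_t = (r₁ + r₂)/2 = 6.538×10⁶ m.
At r₁: circular v_c1 = √(μ/r₁) = 1657 m/s; transfer-perilune v_p = √[μ(2/r₁ − 1/a_t)] = 2178 m/s.
Δv₁ = v_p − v_c1 = 520.5 m/s.
At r₂: circular v_c2 = √(μ/r₂) = 659.1 m/s; transfer-apolune v_a = √[μ(2/r₂ − 1/a_t)] = 344.5 m/s.
Δv₂ = v_c2 − v_a = 314.6 m/s.
Total Δv = Δv₁ + Δv₂ = 835.1 m/s.

Δv_total ≈ 835 m/s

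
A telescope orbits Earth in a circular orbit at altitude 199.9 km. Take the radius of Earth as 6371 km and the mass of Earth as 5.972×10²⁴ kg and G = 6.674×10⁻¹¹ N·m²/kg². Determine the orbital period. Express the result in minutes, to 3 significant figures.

T ≈ 88.4 minutes

μ = GM = 6.674×10⁻¹¹ × 5.972×10²⁴ = 3.986×10¹⁴ m³/s².
r = 6371 + 199.9 = 6570.9 km = 6.5709×10⁶ m.
Kepler's third law: T = 2π√(r³/μ) = 2π√((6.571×10⁶)³ / 3.986×10¹⁴).
r³/μ = 7.118×10⁵ s², so T = 2π × 8.437×10² = 5.301×10³ s.
Converting: 5.301×10³ s ÷ 60.00 = 88.35 minutes.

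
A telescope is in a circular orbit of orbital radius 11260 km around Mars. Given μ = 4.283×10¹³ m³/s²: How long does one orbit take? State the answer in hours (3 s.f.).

r = 11260 km = 1.126×10⁷ m.
Kepler's third law: T = 2π√(r³/μ) = 2π√((1.126×10⁷)³ / 4.283×10¹³).
r³/μ = 3.333×10⁷ s², so T = 2π × 5.773×10³ = 3.628×10⁴ s.
Converting: 3.628×10⁴ s ÷ 3600 = 10.08 hours.

T ≈ 10.1 hours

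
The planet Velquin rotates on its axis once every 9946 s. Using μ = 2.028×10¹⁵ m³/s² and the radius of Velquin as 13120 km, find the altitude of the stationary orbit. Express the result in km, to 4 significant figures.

h_sync ≈ 4072 km

A synchronous orbit has period T, so by Kepler's third law a = (μT²/4π²)^(1/3).
μT²/4π² = 2.028×10¹⁵ × (9.946×10³)² / 39.48 = 5.082×10²¹ m³.
a = 1.719×10⁷ m = 17192 km.
Altitude h = a − R = 17192 − 13120 = 4072.3 km.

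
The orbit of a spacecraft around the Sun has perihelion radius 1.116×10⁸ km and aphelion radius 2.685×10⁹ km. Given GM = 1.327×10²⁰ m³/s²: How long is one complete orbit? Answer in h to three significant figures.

T ≈ 251000 h

Semi-major axis a = (r_p + r_a)/2 = (1.1160×10⁸ + 2.6850×10⁹)/2 = 1.3983×10⁹ km = 1.398×10¹² m.
By Kepler's third law T = 2π√(a³/μ) = 2π × 1.435×10⁸ = 9.019×10⁸ s.
= 2.505×10⁵ h.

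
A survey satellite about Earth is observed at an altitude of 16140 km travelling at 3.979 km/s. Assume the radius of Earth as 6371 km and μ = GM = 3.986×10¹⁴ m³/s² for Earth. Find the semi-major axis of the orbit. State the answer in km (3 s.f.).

r = 6371 + 16140 = 22511 km = 2.251×10⁷ m.
Specific orbital energy ε = v²/2 − μ/r = (3979)²/2 − 3.986×10¹⁴/2.251×10⁷ = -9.791×10⁶ J/kg.
Since ε = −μ/(2a), a = −μ/(2ε) = 2.036×10⁷ m = 20356 km.

a ≈ 20400 km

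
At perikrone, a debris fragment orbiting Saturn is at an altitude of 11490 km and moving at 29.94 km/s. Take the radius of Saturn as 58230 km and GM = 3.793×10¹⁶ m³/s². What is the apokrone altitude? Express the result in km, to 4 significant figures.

apokrone altitude ≈ 2.678×10⁵ km

r_p = 58230 + 11490 = 69720 km = 6.972×10⁷ m.
Specific energy ε = v²/2 − μ/r = -9.583×10⁷ J/kg, so a = −μ/(2ε) = 1.979×10⁸ m.
The apsides satisfy r_p + r_a = 2a, so the apokrone radius is 2a − r_p = 3.261×10⁸ m = 3.2608×10⁵ km.
Apokrone altitude = 3.2608×10⁵ − 58230 = 2.6785×10⁵ km.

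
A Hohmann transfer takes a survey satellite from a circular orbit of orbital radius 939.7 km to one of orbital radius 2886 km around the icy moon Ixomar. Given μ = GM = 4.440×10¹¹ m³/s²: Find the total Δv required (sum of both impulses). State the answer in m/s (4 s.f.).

r₁ = 939.7 km = 9.397×10⁵ m.
r₂ = 2886 km = 2.886×10⁶ m.
Transfer ellipse a_t = (r₁ + r₂)/2 = 1.913×10⁶ m.
At r₁: circular v_c1 = √(μ/r₁) = 687.4 m/s; transfer-periapsis v_p = √[μ(2/r₁ − 1/a_t)] = 844.3 m/s.
Δv₁ = v_p − v_c1 = 156.9 m/s.
At r₂: circular v_c2 = √(μ/r₂) = 392.2 m/s; transfer-apoapsis v_a = √[μ(2/r₂ − 1/a_t)] = 274.9 m/s.
Δv₂ = v_c2 − v_a = 117.3 m/s.
Total Δv = Δv₁ + Δv₂ = 274.3 m/s.

Δv_total ≈ 274.3 m/s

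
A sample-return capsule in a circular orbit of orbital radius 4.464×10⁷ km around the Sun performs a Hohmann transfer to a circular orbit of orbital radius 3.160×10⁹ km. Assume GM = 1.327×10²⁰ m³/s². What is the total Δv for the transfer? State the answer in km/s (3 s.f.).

Δv_total ≈ 27.4 km/s

r₁ = 4.464×10⁷ km = 4.464×10¹⁰ m.
r₂ = 3.160×10⁹ km = 3.160×10¹² m.
Transfer ellipse a_t = (r₁ + r₂)/2 = 1.602×10¹² m.
At r₁: circular v_c1 = √(μ/r₁) = 54520 m/s; transfer-perihelion v_p = √[μ(2/r₁ − 1/a_t)] = 76570 m/s.
Δv₁ = v_p − v_c1 = 22040 m/s.
At r₂: circular v_c2 = √(μ/r₂) = 6480 m/s; transfer-aphelion v_a = √[μ(2/r₂ − 1/a_t)] = 1082 m/s.
Δv₂ = v_c2 − v_a = 5399 m/s.
Total Δv = Δv₁ + Δv₂ = 27440 m/s = 27.44 km/s.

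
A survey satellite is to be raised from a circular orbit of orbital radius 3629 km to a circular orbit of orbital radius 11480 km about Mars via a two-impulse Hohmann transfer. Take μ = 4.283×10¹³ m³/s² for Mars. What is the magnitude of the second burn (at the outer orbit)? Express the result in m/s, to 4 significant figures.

r₁ = 3629 km = 3.629×10⁶ m.
r₂ = 11480 km = 1.148×10⁷ m.
Transfer ellipse a_t = (r₁ + r₂)/2 = 7.554×10⁶ m.
At r₁: circular v_c1 = √(μ/r₁) = 3435 m/s; transfer-periapsis v_p = √[μ(2/r₁ − 1/a_t)] = 4235 m/s.
At r₂: circular v_c2 = √(μ/r₂) = 1932 m/s; transfer-apoapsis v_a = √[μ(2/r₂ − 1/a_t)] = 1339 m/s.
Δv₂ = v_c2 − v_a = 592.8 m/s.

Δv ≈ 592.8 m/s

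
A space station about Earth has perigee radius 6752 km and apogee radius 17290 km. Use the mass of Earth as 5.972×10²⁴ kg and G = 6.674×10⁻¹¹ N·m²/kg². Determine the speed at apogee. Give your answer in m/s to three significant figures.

μ = GM = 6.674×10⁻¹¹ × 5.972×10²⁴ = 3.986×10¹⁴ m³/s².
Semi-major axis a = (r_p + r_a)/2 = 12021 km = 1.202×10⁷ m.
Vis-viva: v² = μ(2/r − 1/a) = 3.986×10¹⁴ × (1.157×10⁻⁷ − 8.319×10⁻⁸) = 1.295×10⁷ m²/s².
v = 3598 m/s.

v ≈ 3600 m/s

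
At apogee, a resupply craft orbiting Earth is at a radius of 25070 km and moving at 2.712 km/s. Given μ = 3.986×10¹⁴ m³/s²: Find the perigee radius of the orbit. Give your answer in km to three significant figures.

perigee radius ≈ 7540 km

r_a = 2.507×10⁷ m.
Specific energy ε = v²/2 − μ/r = -1.222×10⁷ J/kg, so a = −μ/(2ε) = 1.631×10⁷ m.
The apsides satisfy r_p + r_a = 2a, so the perigee radius is 2a − r_a = 7.543×10⁶ m = 7543.3 km.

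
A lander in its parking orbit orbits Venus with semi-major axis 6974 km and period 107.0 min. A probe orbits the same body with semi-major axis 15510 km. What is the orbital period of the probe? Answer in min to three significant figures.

T₂ ≈ 355 min

Kepler's third law: T² ∝ a³, so T₂ = T₁ (a₂/a₁)^(3/2).
a₂/a₁ = 2.224, (a₂/a₁)^(3/2) = 3.317.
T₂ = 107.0 × 3.317 = 354.9 min.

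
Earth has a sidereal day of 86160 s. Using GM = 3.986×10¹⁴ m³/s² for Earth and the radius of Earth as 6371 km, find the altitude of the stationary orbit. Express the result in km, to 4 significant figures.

A synchronous orbit has period T, so by Kepler's third law a = (μT²/4π²)^(1/3).
μT²/4π² = 3.986×10¹⁴ × (8.616×10⁴)² / 39.48 = 7.495×10²² m³.
a = 4.216×10⁷ m = 42163 km.
Altitude h = a − R = 42163 − 6371 = 35792 km.

h_sync ≈ 35790 km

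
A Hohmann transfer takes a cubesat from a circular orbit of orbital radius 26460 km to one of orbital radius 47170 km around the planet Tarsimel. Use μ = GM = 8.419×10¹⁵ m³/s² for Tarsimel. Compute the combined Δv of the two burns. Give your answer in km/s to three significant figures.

Δv_total ≈ 4.39 km/s

r₁ = 26460 km = 2.646×10⁷ m.
r₂ = 47170 km = 4.717×10⁷ m.
Transfer ellipse a_t = (r₁ + r₂)/2 = 3.682×10⁷ m.
At r₁: circular v_c1 = √(μ/r₁) = 17840 m/s; transfer-periapsis v_p = √[μ(2/r₁ − 1/a_t)] = 20190 m/s.
Δv₁ = v_p − v_c1 = 2353 m/s.
At r₂: circular v_c2 = √(μ/r₂) = 13360 m/s; transfer-apoapsis v_a = √[μ(2/r₂ − 1/a_t)] = 11330 m/s.
Δv₂ = v_c2 − v_a = 2034 m/s.
Total Δv = Δv₁ + Δv₂ = 4387 m/s = 4.387 km/s.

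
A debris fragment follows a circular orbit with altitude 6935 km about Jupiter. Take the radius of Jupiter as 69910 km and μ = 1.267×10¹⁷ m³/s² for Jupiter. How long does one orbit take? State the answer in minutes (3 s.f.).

T ≈ 198 minutes

r = 69910 + 6935 = 76845 km = 7.6845×10⁷ m.
Kepler's third law: T = 2π√(r³/μ) = 2π√((7.684×10⁷)³ / 1.267×10¹⁷).
r³/μ = 3.582×10⁶ s², so T = 2π × 1.892×10³ = 1.189×10⁴ s.
Converting: 1.189×10⁴ s ÷ 60.00 = 198.2 minutes.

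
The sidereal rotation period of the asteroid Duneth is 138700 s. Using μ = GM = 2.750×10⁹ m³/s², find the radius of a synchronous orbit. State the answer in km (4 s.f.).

r_sync ≈ 1102 km

A synchronous orbit has period T, so by Kepler's third law a = (μT²/4π²)^(1/3).
μT²/4π² = 2.750×10⁹ × (1.387×10⁵)² / 39.48 = 1.340×10¹⁸ m³.
a = 1.102×10⁶ m = 1102.5 km.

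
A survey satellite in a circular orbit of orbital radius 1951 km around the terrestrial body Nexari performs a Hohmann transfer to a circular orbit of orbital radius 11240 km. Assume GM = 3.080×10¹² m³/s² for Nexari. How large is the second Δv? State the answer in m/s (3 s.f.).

Δv ≈ 239 m/s

r₁ = 1951 km = 1.951×10⁶ m.
r₂ = 11240 km = 1.124×10⁷ m.
Transfer ellipse a_t = (r₁ + r₂)/2 = 6.596×10⁶ m.
At r₁: circular v_c1 = √(μ/r₁) = 1256 m/s; transfer-periapsis v_p = √[μ(2/r₁ − 1/a_t)] = 1640 m/s.
At r₂: circular v_c2 = √(μ/r₂) = 523.5 m/s; transfer-apoapsis v_a = √[μ(2/r₂ − 1/a_t)] = 284.7 m/s.
Δv₂ = v_c2 − v_a = 238.8 m/s.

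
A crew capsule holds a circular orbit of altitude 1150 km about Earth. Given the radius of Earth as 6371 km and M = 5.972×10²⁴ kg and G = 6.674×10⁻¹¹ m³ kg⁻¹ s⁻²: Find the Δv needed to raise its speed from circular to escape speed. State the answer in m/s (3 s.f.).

μ = GM = 6.674×10⁻¹¹ × 5.972×10²⁴ = 3.986×10¹⁴ m³/s².
r = 6371 + 1150 = 7521.0 km = 7.5210×10⁶ m.
Circular speed v_c = √(μ/r) = 7280 m/s.
Escape speed v_esc = √(2μ/r) = √2 × v_c = 10300 m/s.
Δv = v_esc − v_c = 3015 m/s.

Δv ≈ 3020 m/s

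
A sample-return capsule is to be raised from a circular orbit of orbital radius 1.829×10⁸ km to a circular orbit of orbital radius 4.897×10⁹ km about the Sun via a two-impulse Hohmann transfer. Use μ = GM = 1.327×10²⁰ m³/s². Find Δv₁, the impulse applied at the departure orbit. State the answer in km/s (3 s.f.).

r₁ = 1.829×10⁸ km = 1.829×10¹¹ m.
r₂ = 4.897×10⁹ km = 4.897×10¹² m.
Transfer ellipse a_t = (r₁ + r₂)/2 = 2.540×10¹² m.
At r₁: circular v_c1 = √(μ/r₁) = 26940 m/s; transfer-perihelion v_p = √[μ(2/r₁ − 1/a_t)] = 37400 m/s.
Δv₁ = v_p − v_c1 = 10470 m/s.
= 10.47 km/s.

Δv ≈ 10.5 km/s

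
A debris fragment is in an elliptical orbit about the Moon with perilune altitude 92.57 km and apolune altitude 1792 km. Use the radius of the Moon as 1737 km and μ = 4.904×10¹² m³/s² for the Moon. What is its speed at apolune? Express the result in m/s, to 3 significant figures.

v ≈ 974 m/s

r_p = 1737 + 92.57 = 1829.6 km = 1.8296×10⁶ m.
r_a = 1737 + 1792 = 3529.0 km = 3.5290×10⁶ m.
Semi-major axis a = (r_p + r_a)/2 = 2679.3 km = 2.679×10⁶ m.
Vis-viva: v² = μ(2/r − 1/a) = 4.904×10¹² × (5.667×10⁻⁷ − 3.732×10⁻⁷) = 9.489×10⁵ m²/s².
v = 974.1 m/s.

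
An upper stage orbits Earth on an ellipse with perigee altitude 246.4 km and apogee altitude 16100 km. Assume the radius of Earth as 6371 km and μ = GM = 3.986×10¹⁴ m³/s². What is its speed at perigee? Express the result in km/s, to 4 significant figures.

r_p = 6371 + 246.4 = 6617.4 km = 6.6174×10⁶ m.
r_a = 6371 + 16100 = 22471 km = 2.2471×10⁷ m.
Semi-major axis a = (r_p + r_a)/2 = 14544 km = 1.454×10⁷ m.
Vis-viva: v² = μ(2/r − 1/a) = 3.986×10¹⁴ × (3.022×10⁻⁷ − 6.876×10⁻⁸) = 9.306×10⁷ m²/s².
v = 9647 m/s = 9.647 km/s.

v ≈ 9.647 km/s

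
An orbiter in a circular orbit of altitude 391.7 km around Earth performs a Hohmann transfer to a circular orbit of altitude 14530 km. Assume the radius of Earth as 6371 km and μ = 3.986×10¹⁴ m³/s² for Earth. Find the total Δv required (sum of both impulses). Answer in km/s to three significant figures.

Δv_total ≈ 3.07 km/s

r₁ = 6371 + 391.7 = 6762.7 km = 6.7627×10⁶ m.
r₂ = 6371 + 14530 = 20901 km = 2.0901×10⁷ m.
Transfer ellipse a_t = (r₁ + r₂)/2 = 1.383×10⁷ m.
At r₁: circular v_c1 = √(μ/r₁) = 7677 m/s; transfer-perigee v_p = √[μ(2/r₁ − 1/a_t)] = 9437 m/s.
Δv₁ = v_p − v_c1 = 1760 m/s.
At r₂: circular v_c2 = √(μ/r₂) = 4367 m/s; transfer-apogee v_a = √[μ(2/r₂ − 1/a_t)] = 3054 m/s.
Δv₂ = v_c2 − v_a = 1313 m/s.
Total Δv = Δv₁ + Δv₂ = 3074 m/s = 3.074 km/s.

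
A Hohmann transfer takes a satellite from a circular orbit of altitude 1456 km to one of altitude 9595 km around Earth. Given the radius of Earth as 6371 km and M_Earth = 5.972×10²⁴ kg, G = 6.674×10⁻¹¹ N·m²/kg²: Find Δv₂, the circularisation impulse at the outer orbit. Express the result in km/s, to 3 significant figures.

Δv ≈ 0.944 km/s

μ = GM = 6.674×10⁻¹¹ × 5.972×10²⁴ = 3.986×10¹⁴ m³/s².
r₁ = 6371 + 1456 = 7827.0 km = 7.8270×10⁶ m.
r₂ = 6371 + 9595 = 15966 km = 1.5966×10⁷ m.
Transfer ellipse a_t = (r₁ + r₂)/2 = 1.190×10⁷ m.
At r₁: circular v_c1 = √(μ/r₁) = 7136 m/s; transfer-perigee v_p = √[μ(2/r₁ − 1/a_t)] = 8267 m/s.
At r₂: circular v_c2 = √(μ/r₂) = 4996 m/s; transfer-apogee v_a = √[μ(2/r₂ − 1/a_t)] = 4053 m/s.
Δv₂ = v_c2 − v_a = 943.7 m/s.
= 0.9437 km/s.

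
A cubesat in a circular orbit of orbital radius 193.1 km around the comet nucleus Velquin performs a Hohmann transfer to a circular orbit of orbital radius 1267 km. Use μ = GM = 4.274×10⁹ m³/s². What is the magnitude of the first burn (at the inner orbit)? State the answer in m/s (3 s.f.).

r₁ = 193.1 km = 1.931×10⁵ m.
r₂ = 1267 km = 1.267×10⁶ m.
Transfer ellipse a_t = (r₁ + r₂)/2 = 7.300×10⁵ m.
At r₁: circular v_c1 = √(μ/r₁) = 148.8 m/s; transfer-periapsis v_p = √[μ(2/r₁ − 1/a_t)] = 196.0 m/s.
Δv₁ = v_p − v_c1 = 47.22 m/s.

Δv ≈ 47.2 m/s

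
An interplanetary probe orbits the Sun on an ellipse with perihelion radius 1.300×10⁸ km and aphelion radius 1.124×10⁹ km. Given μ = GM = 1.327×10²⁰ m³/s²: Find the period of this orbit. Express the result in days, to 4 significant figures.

T ≈ 3134 days

Semi-major axis a = (r_p + r_a)/2 = (1.3000×10⁸ + 1.1240×10⁹)/2 = 6.2700×10⁸ km = 6.270×10¹¹ m.
By Kepler's third law T = 2π√(a³/μ) = 2π × 4.310×10⁷ = 2.708×10⁸ s.
= 3134 days.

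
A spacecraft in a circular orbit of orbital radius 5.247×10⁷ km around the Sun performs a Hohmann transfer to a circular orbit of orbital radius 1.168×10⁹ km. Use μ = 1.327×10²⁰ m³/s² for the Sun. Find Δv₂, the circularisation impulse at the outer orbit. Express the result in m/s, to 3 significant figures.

r₁ = 5.247×10⁷ km = 5.247×10¹⁰ m.
r₂ = 1.168×10⁹ km = 1.168×10¹² m.
Transfer ellipse a_t = (r₁ + r₂)/2 = 6.102×10¹¹ m.
At r₁: circular v_c1 = √(μ/r₁) = 50290 m/s; transfer-perihelion v_p = √[μ(2/r₁ − 1/a_t)] = 69570 m/s.
At r₂: circular v_c2 = √(μ/r₂) = 10660 m/s; transfer-aphelion v_a = √[μ(2/r₂ − 1/a_t)] = 3126 m/s.
Δv₂ = v_c2 − v_a = 7533 m/s.

Δv ≈ 7530 m/s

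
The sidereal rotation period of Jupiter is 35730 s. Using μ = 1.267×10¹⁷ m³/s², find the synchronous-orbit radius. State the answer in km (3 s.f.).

A synchronous orbit has period T, so by Kepler's third law a = (μT²/4π²)^(1/3).
μT²/4π² = 1.267×10¹⁷ × (3.573×10⁴)² / 39.48 = 4.097×10²⁴ m³.
a = 1.600×10⁸ m = 1.6002×10⁵ km.

r_sync ≈ 1.60×10⁵ km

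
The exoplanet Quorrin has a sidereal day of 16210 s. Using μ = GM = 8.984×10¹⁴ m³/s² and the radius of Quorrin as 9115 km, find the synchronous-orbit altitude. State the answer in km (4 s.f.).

h_sync ≈ 9036 km

A synchronous orbit has period T, so by Kepler's third law a = (μT²/4π²)^(1/3).
μT²/4π² = 8.984×10¹⁴ × (1.621×10⁴)² / 39.48 = 5.980×10²¹ m³.
a = 1.815×10⁷ m = 18151 km.
Altitude h = a − R = 18151 − 9115 = 9035.6 km.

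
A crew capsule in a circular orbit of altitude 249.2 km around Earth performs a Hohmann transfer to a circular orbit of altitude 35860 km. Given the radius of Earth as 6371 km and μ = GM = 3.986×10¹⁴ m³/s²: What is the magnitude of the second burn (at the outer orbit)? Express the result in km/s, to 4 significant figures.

r₁ = 6371 + 249.2 = 6620.2 km = 6.6202×10⁶ m.
r₂ = 6371 + 35860 = 42231 km = 4.2231×10⁷ m.
Transfer ellipse a_t = (r₁ + r₂)/2 = 2.443×10⁷ m.
At r₁: circular v_c1 = √(μ/r₁) = 7759 m/s; transfer-perigee v_p = √[μ(2/r₁ − 1/a_t)] = 10200 m/s.
At r₂: circular v_c2 = √(μ/r₂) = 3072 m/s; transfer-apogee v_a = √[μ(2/r₂ − 1/a_t)] = 1599 m/s.
Δv₂ = v_c2 − v_a = 1473 m/s.
= 1.473 km/s.

Δv ≈ 1.473 km/s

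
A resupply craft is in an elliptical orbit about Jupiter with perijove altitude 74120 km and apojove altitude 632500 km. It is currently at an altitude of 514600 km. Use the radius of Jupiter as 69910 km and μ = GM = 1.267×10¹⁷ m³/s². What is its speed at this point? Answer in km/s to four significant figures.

r_p = 69910 + 74120 = 144030 km = 1.4403×10⁸ m.
r_a = 69910 + 632500 = 702410 km = 7.0241×10⁸ m.
r = 69910 + 514600 = 5.8451×10⁵ km = 5.845×10⁸ m.
Semi-major axis a = (r_p + r_a)/2 = 4.2322×10⁵ km = 4.232×10⁸ m.
Vis-viva: v² = μ(2/r − 1/a) = 1.267×10¹⁷ × (3.422×10⁻⁹ − 2.363×10⁻⁹) = 1.342×10⁸ m²/s².
v = 11580 m/s = 11.58 km/s.

v ≈ 11.58 km/s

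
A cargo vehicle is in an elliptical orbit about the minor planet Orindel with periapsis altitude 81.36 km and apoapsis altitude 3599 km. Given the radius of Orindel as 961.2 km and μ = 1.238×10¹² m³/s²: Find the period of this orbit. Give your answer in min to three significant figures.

r_p = 961.2 + 81.36 = 1042.6 km = 1.0426×10⁶ m.
r_a = 961.2 + 3599 = 4560.2 km = 4.5602×10⁶ m.
Semi-major axis a = (r_p + r_a)/2 = (1042.6 + 4560.2)/2 = 2801.4 km = 2.801×10⁶ m.
By Kepler's third law T = 2π√(a³/μ) = 2π × 4.214×10³ = 2.648×10⁴ s.
= 441.3 min.

T ≈ 441 min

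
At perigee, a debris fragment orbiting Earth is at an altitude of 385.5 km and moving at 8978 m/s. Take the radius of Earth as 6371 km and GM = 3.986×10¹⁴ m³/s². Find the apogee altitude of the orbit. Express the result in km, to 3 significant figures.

r_p = 6371 + 385.5 = 6756.5 km = 6.756×10⁶ m.
Specific energy ε = v²/2 − μ/r = -1.869×10⁷ J/kg, so a = −μ/(2ε) = 1.066×10⁷ m.
The apsides satisfy r_p + r_a = 2a, so the apogee radius is 2a − r_p = 1.457×10⁷ m = 14567 km.
Apogee altitude = 14567 − 6371 = 8196.2 km.

apogee altitude ≈ 8200 km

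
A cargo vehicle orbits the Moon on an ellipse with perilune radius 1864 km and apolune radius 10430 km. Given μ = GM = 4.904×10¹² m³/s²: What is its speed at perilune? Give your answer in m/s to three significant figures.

v ≈ 2110 m/s

Semi-major axis a = (r_p + r_a)/2 = 6147.0 km = 6.147×10⁶ m.
Vis-viva: v² = μ(2/r − 1/a) = 4.904×10¹² × (1.073×10⁻⁶ − 1.627×10⁻⁷) = 4.464×10⁶ m²/s².
v = 2113 m/s.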